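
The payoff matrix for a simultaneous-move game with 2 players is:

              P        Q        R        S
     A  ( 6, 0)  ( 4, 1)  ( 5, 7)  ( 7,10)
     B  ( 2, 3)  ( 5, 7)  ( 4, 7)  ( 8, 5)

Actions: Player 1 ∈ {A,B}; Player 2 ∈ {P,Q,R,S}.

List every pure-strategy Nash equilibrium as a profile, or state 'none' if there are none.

PSNE = {(B,Q)}

(A,P): not NE [P2→S gives 10>0]
(A,Q): not NE [P1→B gives 5>4; P2→S gives 10>1]
(A,R): not NE [P2→S gives 10>7]
(A,S): not NE [P1→B gives 8>7]
(B,P): not NE [P1→A gives 6>2; P2→R gives 7>3]
(B,Q): NE
(B,R): not NE [P1→A gives 5>4]
(B,S): not NE [P2→R gives 7>5]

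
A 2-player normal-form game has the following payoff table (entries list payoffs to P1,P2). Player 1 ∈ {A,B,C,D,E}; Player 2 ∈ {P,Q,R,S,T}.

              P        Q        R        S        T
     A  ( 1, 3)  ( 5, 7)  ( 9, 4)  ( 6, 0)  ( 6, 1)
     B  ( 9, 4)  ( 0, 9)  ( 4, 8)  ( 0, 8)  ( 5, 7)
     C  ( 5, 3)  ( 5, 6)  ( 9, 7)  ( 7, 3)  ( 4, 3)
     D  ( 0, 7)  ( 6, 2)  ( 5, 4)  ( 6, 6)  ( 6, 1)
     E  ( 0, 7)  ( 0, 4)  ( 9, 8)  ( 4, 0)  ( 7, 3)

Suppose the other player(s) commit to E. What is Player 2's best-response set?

u_2(P vs E) = 7
u_2(Q vs E) = 4
u_2(R vs E) = 8
u_2(S vs E) = 0
u_2(T vs E) = 3
max payoff 8 at {R}

argmax u_2 = {R}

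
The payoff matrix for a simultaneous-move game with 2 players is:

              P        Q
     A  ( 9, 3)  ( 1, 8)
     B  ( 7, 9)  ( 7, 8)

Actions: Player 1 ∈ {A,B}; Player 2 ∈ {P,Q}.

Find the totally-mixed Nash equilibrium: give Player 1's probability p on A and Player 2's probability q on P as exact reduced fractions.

p=1/6, q=3/4

P1 indiff ⇒ q·9+(1-q)·1 = q·7+(1-q)·7 ⇒ q(2) = (1-q)(6) ⇒ q = 3/4
P2 indiff ⇒ p·3+(1-p)·9 = p·8+(1-p)·8 ⇒ p(-5) = (1-p)(-1) ⇒ p = 1/6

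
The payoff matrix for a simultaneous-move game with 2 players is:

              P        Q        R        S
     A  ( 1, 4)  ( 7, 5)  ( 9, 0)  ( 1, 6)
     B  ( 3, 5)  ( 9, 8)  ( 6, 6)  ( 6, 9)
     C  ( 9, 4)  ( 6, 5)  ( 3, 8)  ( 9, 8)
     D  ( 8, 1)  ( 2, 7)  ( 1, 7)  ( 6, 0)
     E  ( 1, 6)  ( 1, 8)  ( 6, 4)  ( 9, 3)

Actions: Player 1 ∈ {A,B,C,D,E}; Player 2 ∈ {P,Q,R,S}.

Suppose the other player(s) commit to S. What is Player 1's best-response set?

u_1(A vs S) = 1
u_1(B vs S) = 6
u_1(C vs S) = 9
u_1(D vs S) = 6
u_1(E vs S) = 9
max payoff 9 at {C,E}

BR_1 = {C,E}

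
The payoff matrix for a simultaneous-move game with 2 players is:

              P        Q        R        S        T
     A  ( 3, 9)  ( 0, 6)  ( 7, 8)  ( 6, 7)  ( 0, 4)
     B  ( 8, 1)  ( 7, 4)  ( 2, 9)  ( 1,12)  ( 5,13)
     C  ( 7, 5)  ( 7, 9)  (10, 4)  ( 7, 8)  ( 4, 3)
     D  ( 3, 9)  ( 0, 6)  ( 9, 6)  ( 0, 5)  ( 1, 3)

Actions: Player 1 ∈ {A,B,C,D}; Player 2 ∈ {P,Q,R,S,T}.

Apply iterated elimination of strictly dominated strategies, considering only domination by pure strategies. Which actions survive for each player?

IESDS → P1:{B,C} P2:{Q,S,T}

P1 drop A (C beats it: P:7>3 Q:7>0 R:10>7 S:7>6 T:4>0)
P1 drop D (C beats it: P:7>3 Q:7>0 R:10>9 S:7>0 T:4>1)
P2 drop P (Q beats it: B:4>1 C:9>5)
P2 drop R (S beats it: B:12>9 C:8>4)
P1→{B,C} P2→{Q,S,T}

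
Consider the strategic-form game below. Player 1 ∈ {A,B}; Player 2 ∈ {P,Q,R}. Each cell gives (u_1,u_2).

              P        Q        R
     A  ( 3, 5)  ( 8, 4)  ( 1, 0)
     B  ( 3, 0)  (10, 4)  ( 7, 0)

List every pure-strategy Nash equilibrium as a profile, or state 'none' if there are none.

NE set: (A,P), (B,Q)

(A,P): NE
(A,Q): not NE [P1→B gives 10>8; P2→P gives 5>4]
(A,R): not NE [P1→B gives 7>1; P2→P gives 5>0]
(B,P): not NE [P2→Q gives 4>0]
(B,Q): NE
(B,R): not NE [P2→Q gives 4>0]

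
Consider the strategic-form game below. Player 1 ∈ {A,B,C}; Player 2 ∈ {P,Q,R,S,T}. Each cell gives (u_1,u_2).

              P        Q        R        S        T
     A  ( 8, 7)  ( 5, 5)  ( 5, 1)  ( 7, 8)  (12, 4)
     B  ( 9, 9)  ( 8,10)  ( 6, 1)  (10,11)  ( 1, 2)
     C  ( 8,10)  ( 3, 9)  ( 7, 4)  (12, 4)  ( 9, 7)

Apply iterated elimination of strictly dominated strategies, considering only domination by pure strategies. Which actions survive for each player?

Remaining: P1:{B,C} P2:{P,Q,S}

P2 drop R (P beats it: A:7>1 B:9>1 C:10>4)
P2 drop T (P beats it: A:7>4 B:9>2 C:10>7)
P1 drop A (B beats it: P:9>8 Q:8>5 S:10>7)
P1→{B,C} P2→{P,Q,S}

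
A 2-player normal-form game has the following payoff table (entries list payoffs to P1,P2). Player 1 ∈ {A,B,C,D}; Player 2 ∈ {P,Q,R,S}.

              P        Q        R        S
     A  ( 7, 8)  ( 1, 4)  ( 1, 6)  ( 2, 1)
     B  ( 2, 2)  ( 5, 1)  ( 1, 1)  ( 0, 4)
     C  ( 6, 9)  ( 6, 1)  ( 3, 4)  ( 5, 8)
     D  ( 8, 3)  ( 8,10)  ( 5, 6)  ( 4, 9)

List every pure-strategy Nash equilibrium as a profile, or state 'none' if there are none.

(A,P): not NE [P1→D gives 8>7]
(A,Q): not NE [P1→D gives 8>1; P2→P gives 8>4]
(A,R): not NE [P1→D gives 5>1; P2→P gives 8>6]
(A,S): not NE [P1→C gives 5>2; P2→P gives 8>1]
(B,P): not NE [P1→D gives 8>2; P2→S gives 4>2]
(B,Q): not NE [P1→D gives 8>5; P2→S gives 4>1]
(B,R): not NE [P1→D gives 5>1; P2→S gives 4>1]
(B,S): not NE [P1→C gives 5>0]
(C,P): not NE [P1→D gives 8>6]
(C,Q): not NE [P1→D gives 8>6; P2→P gives 9>1]
(C,R): not NE [P1→D gives 5>3; P2→P gives 9>4]
(C,S): not NE [P2→P gives 9>8]
(D,P): not NE [P2→Q gives 10>3]
(D,Q): NE
(D,R): not NE [P2→Q gives 10>6]
(D,S): not NE [P1→C gives 5>4; P2→Q gives 10>9]

Nash profiles: (D,Q)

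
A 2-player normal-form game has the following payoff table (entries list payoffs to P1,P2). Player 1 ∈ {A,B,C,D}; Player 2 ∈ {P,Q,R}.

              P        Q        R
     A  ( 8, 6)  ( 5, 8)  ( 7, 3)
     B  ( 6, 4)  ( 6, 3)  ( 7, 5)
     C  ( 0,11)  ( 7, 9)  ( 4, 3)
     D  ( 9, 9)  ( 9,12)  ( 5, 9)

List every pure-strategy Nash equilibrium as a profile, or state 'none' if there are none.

Nash profiles: (B,R), (D,Q)

(A,P): not NE [P1→D gives 9>8; P2→Q gives 8>6]
(A,Q): not NE [P1→D gives 9>5]
(A,R): not NE [P2→Q gives 8>3]
(B,P): not NE [P1→D gives 9>6; P2→R gives 5>4]
(B,Q): not NE [P1→D gives 9>6; P2→R gives 5>3]
(B,R): NE
(C,P): not NE [P1→D gives 9>0]
(C,Q): not NE [P1→D gives 9>7; P2→P gives 11>9]
(C,R): not NE [P1→B gives 7>4; P2→P gives 11>3]
(D,P): not NE [P2→Q gives 12>9]
(D,Q): NE
(D,R): not NE [P1→B gives 7>5; P2→Q gives 12>9]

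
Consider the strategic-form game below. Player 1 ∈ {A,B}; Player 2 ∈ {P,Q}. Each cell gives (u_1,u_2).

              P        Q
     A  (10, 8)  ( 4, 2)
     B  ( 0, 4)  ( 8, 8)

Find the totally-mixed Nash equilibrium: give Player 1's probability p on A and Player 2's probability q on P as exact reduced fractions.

(p,q) = (2/5, 2/7)

P1 indiff ⇒ q·10+(1-q)·4 = q·0+(1-q)·8 ⇒ q(10) = (1-q)(4) ⇒ q = 2/7
P2 indiff ⇒ p·8+(1-p)·4 = p·2+(1-p)·8 ⇒ p(6) = (1-p)(4) ⇒ p = 2/5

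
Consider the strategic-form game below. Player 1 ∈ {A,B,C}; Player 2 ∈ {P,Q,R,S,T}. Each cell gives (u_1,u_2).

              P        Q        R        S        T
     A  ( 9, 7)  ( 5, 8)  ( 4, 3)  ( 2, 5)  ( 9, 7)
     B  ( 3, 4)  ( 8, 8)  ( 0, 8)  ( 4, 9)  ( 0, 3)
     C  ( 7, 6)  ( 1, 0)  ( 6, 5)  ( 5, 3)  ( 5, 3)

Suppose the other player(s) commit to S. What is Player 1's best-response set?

argmax u_1 = {C}

u_1(A vs S) = 2
u_1(B vs S) = 4
u_1(C vs S) = 5
max payoff 5 at {C}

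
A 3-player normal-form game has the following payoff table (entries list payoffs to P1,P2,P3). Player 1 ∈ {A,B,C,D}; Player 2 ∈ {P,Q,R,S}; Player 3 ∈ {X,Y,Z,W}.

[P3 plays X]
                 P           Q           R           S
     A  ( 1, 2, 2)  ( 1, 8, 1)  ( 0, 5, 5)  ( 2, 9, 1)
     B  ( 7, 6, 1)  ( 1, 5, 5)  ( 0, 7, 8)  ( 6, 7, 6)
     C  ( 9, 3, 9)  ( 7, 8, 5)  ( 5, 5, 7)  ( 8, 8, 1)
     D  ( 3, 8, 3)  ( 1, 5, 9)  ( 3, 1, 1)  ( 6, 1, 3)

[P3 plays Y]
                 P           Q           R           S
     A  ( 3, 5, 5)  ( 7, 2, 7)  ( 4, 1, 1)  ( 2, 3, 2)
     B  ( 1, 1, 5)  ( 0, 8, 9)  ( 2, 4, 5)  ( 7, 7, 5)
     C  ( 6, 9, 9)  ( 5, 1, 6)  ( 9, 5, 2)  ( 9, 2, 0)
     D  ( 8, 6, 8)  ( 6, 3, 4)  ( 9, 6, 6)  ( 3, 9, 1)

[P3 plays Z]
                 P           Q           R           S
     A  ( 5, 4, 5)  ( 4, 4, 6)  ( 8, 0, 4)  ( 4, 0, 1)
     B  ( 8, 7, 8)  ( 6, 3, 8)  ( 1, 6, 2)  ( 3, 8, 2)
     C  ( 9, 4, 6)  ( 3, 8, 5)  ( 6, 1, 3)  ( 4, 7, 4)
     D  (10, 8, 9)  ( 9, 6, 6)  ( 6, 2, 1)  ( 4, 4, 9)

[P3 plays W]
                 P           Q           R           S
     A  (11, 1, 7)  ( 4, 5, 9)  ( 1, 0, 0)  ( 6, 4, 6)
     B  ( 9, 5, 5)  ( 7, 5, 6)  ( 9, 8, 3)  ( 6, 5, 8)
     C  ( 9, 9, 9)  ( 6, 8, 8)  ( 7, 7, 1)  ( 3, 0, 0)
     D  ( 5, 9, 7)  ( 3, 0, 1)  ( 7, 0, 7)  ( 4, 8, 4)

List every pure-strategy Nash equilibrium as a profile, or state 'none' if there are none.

(A,P,X): not NE [P1→C gives 9>1; P2→S gives 9>2; P3→W gives 7>2]
(A,P,Y): not NE [P1→D gives 8>3; P3→W gives 7>5]
(A,P,Z): not NE [P1→D gives 10>5; P3→W gives 7>5]
(A,P,W): not NE [P2→Q gives 5>1]
(A,Q,X): not NE [P1→C gives 7>1; P2→S gives 9>8; P3→W gives 9>1]
(A,Q,Y): not NE [P2→P gives 5>2; P3→W gives 9>7]
(A,Q,Z): not NE [P1→D gives 9>4; P3→W gives 9>6]
(A,Q,W): not NE [P1→B gives 7>4]
(A,R,X): not NE [P1→C gives 5>0; P2→S gives 9>5]
(A,R,Y): not NE [P1→D gives 9>4; P2→P gives 5>1; P3→X gives 5>1]
(A,R,Z): not NE [P2→Q gives 4>0; P3→X gives 5>4]
(A,R,W): not NE [P1→B gives 9>1; P2→Q gives 5>0; P3→X gives 5>0]
(A,S,X): not NE [P1→C gives 8>2; P3→W gives 6>1]
(A,S,Y): not NE [P1→C gives 9>2; P2→P gives 5>3; P3→W gives 6>2]
(A,S,Z): not NE [P2→Q gives 4>0; P3→W gives 6>1]
(A,S,W): not NE [P2→Q gives 5>4]
(B,P,X): not NE [P1→C gives 9>7; P2→S gives 7>6; P3→Z gives 8>1]
(B,P,Y): not NE [P1→D gives 8>1; P2→Q gives 8>1; P3→Z gives 8>5]
(B,P,Z): not NE [P1→D gives 10>8; P2→S gives 8>7]
(B,P,W): not NE [P1→A gives 11>9; P2→R gives 8>5; P3→Z gives 8>5]
(B,Q,X): not NE [P1→C gives 7>1; P2→S gives 7>5; P3→Y gives 9>5]
(B,Q,Y): not NE [P1→A gives 7>0]
(B,Q,Z): not NE [P1→D gives 9>6; P2→S gives 8>3; P3→Y gives 9>8]
(B,Q,W): not NE [P2→R gives 8>5; P3→Y gives 9>6]
(B,R,X): not NE [P1→C gives 5>0]
(B,R,Y): not NE [P1→D gives 9>2; P2→Q gives 8>4; P3→X gives 8>5]
(B,R,Z): not NE [P1→A gives 8>1; P2→S gives 8>6; P3→X gives 8>2]
(B,R,W): not NE [P3→X gives 8>3]
(B,S,X): not NE [P1→C gives 8>6; P3→W gives 8>6]
(B,S,Y): not NE [P1→C gives 9>7; P2→Q gives 8>7; P3→W gives 8>5]
(B,S,Z): not NE [P1→D gives 4>3; P3→W gives 8>2]
(B,S,W): not NE [P2→R gives 8>5]
(C,P,X): not NE [P2→S gives 8>3]
(C,P,Y): not NE [P1→D gives 8>6]
(C,P,Z): not NE [P1→D gives 10>9; P2→Q gives 8>4; P3→W gives 9>6]
(C,P,W): not NE [P1→A gives 11>9]
(C,Q,X): not NE [P3→W gives 8>5]
(C,Q,Y): not NE [P1→A gives 7>5; P2→P gives 9>1; P3→W gives 8>6]
(C,Q,Z): not NE [P1→D gives 9>3; P3→W gives 8>5]
(C,Q,W): not NE [P1→B gives 7>6; P2→P gives 9>8]
(C,R,X): not NE [P2→S gives 8>5]
(C,R,Y): not NE [P2→P gives 9>5; P3→X gives 7>2]
(C,R,Z): not NE [P1→A gives 8>6; P2→Q gives 8>1; P3→X gives 7>3]
(C,R,W): not NE [P1→B gives 9>7; P2→P gives 9>7; P3→X gives 7>1]
(C,S,X): not NE [P3→Z gives 4>1]
(C,S,Y): not NE [P2→P gives 9>2; P3→Z gives 4>0]
(C,S,Z): not NE [P2→Q gives 8>7]
(C,S,W): not NE [P1→B gives 6>3; P2→P gives 9>0; P3→Z gives 4>0]
(D,P,X): not NE [P1→C gives 9>3; P3→Z gives 9>3]
(D,P,Y): not NE [P2→S gives 9>6; P3→Z gives 9>8]
(D,P,Z): NE
(D,P,W): not NE [P1→A gives 11>5; P3→Z gives 9>7]
(D,Q,X): not NE [P1→C gives 7>1; P2→P gives 8>5]
(D,Q,Y): not NE [P1→A gives 7>6; P2→S gives 9>3; P3→X gives 9>4]
(D,Q,Z): not NE [P2→P gives 8>6; P3→X gives 9>6]
(D,Q,W): not NE [P1→B gives 7>3; P2→P gives 9>0; P3→X gives 9>1]
(D,R,X): not NE [P1→C gives 5>3; P2→P gives 8>1; P3→W gives 7>1]
(D,R,Y): not NE [P2→S gives 9>6; P3→W gives 7>6]
(D,R,Z): not NE [P1→A gives 8>6; P2→P gives 8>2; P3→W gives 7>1]
(D,R,W): not NE [P1→B gives 9>7; P2→P gives 9>0]
(D,S,X): not NE [P1→C gives 8>6; P2→P gives 8>1; P3→Z gives 9>3]
(D,S,Y): not NE [P1→C gives 9>3; P3→Z gives 9>1]
(D,S,Z): not NE [P2→P gives 8>4]
(D,S,W): not NE [P1→B gives 6>4; P2→P gives 9>8; P3→Z gives 9>4]

Nash profiles: (D,P,Z)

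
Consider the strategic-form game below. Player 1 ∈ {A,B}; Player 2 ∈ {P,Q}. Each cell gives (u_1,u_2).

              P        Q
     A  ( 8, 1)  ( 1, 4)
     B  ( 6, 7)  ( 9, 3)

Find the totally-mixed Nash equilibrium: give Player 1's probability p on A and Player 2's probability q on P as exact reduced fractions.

P1 indiff ⇒ q·8+(1-q)·1 = q·6+(1-q)·9 ⇒ q(2) = (1-q)(8) ⇒ q = 4/5
P2 indiff ⇒ p·1+(1-p)·7 = p·4+(1-p)·3 ⇒ p(-3) = (1-p)(-4) ⇒ p = 4/7

P1 mixes 4/7 on A; P2 mixes 4/5 on P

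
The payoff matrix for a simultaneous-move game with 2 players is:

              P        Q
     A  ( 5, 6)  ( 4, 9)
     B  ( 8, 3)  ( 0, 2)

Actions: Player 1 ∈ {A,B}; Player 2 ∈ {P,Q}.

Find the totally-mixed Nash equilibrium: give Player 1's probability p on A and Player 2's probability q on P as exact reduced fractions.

P1 indiff ⇒ q·5+(1-q)·4 = q·8+(1-q)·0 ⇒ q(-3) = (1-q)(-4) ⇒ q = 4/7
P2 indiff ⇒ p·6+(1-p)·3 = p·9+(1-p)·2 ⇒ p(-3) = (1-p)(-1) ⇒ p = 1/4

P1 mixes 1/4 on A; P2 mixes 4/7 on P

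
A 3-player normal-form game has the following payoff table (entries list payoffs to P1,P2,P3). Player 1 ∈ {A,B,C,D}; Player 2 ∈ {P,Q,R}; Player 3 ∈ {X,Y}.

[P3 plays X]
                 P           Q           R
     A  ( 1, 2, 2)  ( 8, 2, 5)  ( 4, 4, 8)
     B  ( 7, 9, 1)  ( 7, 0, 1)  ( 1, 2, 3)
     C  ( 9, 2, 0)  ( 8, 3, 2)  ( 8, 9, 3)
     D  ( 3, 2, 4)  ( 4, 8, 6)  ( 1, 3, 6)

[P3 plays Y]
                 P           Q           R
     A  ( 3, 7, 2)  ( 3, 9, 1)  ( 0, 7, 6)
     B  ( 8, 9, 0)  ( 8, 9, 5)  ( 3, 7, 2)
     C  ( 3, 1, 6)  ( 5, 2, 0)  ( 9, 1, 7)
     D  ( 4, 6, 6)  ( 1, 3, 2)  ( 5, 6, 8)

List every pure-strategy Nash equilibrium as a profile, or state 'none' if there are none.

(A,P,X): not NE [P1→C gives 9>1; P2→R gives 4>2]
(A,P,Y): not NE [P1→B gives 8>3; P2→Q gives 9>7]
(A,Q,X): not NE [P2→R gives 4>2]
(A,Q,Y): not NE [P1→B gives 8>3; P3→X gives 5>1]
(A,R,X): not NE [P1→C gives 8>4]
(A,R,Y): not NE [P1→C gives 9>0; P2→Q gives 9>7; P3→X gives 8>6]
(B,P,X): not NE [P1→C gives 9>7]
(B,P,Y): not NE [P3→X gives 1>0]
(B,Q,X): not NE [P1→C gives 8>7; P2→P gives 9>0; P3→Y gives 5>1]
(B,Q,Y): NE
(B,R,X): not NE [P1→C gives 8>1; P2→P gives 9>2]
(B,R,Y): not NE [P1→C gives 9>3; P2→Q gives 9>7; P3→X gives 3>2]
(C,P,X): not NE [P2→R gives 9>2; P3→Y gives 6>0]
(C,P,Y): not NE [P1→B gives 8>3; P2→Q gives 2>1]
(C,Q,X): not NE [P2→R gives 9>3]
(C,Q,Y): not NE [P1→B gives 8>5; P3→X gives 2>0]
(C,R,X): not NE [P3→Y gives 7>3]
(C,R,Y): not NE [P2→Q gives 2>1]
(D,P,X): not NE [P1→C gives 9>3; P2→Q gives 8>2; P3→Y gives 6>4]
(D,P,Y): not NE [P1→B gives 8>4]
(D,Q,X): not NE [P1→C gives 8>4]
(D,Q,Y): not NE [P1→B gives 8>1; P2→R gives 6>3; P3→X gives 6>2]
(D,R,X): not NE [P1→C gives 8>1; P2→Q gives 8>3; P3→Y gives 8>6]
(D,R,Y): not NE [P1→C gives 9>5]

Nash profiles: (B,Q,Y)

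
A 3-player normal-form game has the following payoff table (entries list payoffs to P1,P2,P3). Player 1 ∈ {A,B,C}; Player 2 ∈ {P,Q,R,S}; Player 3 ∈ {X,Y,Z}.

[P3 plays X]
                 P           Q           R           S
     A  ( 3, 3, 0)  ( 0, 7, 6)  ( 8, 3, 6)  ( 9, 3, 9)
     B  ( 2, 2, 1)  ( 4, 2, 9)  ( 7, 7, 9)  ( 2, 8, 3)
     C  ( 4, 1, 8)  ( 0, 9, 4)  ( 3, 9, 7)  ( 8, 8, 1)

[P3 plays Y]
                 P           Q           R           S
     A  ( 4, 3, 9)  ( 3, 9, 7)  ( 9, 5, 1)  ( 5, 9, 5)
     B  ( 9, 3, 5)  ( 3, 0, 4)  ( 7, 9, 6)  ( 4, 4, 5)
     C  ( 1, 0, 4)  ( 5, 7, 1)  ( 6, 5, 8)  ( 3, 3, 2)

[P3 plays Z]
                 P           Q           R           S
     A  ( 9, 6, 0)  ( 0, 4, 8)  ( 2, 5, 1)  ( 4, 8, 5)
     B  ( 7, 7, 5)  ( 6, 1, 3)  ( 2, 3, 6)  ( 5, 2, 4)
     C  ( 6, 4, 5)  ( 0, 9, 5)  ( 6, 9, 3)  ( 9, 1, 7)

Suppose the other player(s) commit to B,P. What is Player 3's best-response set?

P3 best: {Y,Z}

u_3(X vs B,P) = 1
u_3(Y vs B,P) = 5
u_3(Z vs B,P) = 5
max payoff 5 at {Y,Z}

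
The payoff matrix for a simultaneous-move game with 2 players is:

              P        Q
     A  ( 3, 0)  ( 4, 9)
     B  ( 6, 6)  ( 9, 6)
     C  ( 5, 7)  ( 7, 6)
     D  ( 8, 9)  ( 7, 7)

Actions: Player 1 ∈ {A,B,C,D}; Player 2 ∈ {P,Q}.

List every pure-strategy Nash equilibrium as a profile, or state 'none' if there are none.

(A,P): not NE [P1→D gives 8>3; P2→Q gives 9>0]
(A,Q): not NE [P1→B gives 9>4]
(B,P): not NE [P1→D gives 8>6]
(B,Q): NE
(C,P): not NE [P1→D gives 8>5]
(C,Q): not NE [P1→B gives 9>7; P2→P gives 7>6]
(D,P): NE
(D,Q): not NE [P1→B gives 9>7; P2→P gives 9>7]

Nash profiles: (B,Q), (D,P)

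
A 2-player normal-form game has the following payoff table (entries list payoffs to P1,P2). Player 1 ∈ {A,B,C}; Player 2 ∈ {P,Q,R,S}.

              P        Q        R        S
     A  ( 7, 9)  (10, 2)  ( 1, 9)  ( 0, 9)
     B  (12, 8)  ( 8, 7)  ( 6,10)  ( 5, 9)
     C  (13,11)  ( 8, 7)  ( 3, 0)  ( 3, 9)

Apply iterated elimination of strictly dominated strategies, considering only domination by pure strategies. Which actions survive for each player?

P2 drop Q (P beats it: A:9>2 B:8>7 C:11>7)
P1 drop A (B beats it: P:12>7 R:6>1 S:5>0)
P1→{B,C} P2→{P,R,S}

Survivors P1:{B,C} P2:{P,R,S}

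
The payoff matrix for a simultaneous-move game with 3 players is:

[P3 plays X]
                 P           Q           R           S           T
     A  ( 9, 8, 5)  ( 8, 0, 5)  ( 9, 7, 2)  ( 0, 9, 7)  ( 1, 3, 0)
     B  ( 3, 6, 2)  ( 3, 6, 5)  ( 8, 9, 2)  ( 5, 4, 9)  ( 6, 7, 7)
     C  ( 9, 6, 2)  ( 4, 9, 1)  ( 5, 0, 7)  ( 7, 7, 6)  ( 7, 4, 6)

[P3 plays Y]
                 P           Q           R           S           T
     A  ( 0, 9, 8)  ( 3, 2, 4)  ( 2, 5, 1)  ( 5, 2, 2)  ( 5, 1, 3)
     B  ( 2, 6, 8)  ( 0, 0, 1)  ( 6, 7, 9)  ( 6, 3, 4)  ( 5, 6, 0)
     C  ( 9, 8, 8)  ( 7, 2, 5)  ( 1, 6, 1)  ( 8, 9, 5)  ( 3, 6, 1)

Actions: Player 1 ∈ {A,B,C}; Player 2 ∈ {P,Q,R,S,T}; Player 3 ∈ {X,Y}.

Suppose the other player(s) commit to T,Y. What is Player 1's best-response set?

u_1(A vs T,Y) = 5
u_1(B vs T,Y) = 5
u_1(C vs T,Y) = 3
max payoff 5 at {A,B}

P1 best: {A,B}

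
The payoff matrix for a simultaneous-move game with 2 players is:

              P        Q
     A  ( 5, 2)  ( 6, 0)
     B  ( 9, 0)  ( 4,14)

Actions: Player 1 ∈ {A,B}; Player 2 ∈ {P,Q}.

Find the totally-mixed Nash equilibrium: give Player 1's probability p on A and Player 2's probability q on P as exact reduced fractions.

(p,q) = (7/8, 1/3)

P1 indiff ⇒ q·5+(1-q)·6 = q·9+(1-q)·4 ⇒ q(-4) = (1-q)(-2) ⇒ q = 1/3
P2 indiff ⇒ p·2+(1-p)·0 = p·0+(1-p)·14 ⇒ p(2) = (1-p)(14) ⇒ p = 7/8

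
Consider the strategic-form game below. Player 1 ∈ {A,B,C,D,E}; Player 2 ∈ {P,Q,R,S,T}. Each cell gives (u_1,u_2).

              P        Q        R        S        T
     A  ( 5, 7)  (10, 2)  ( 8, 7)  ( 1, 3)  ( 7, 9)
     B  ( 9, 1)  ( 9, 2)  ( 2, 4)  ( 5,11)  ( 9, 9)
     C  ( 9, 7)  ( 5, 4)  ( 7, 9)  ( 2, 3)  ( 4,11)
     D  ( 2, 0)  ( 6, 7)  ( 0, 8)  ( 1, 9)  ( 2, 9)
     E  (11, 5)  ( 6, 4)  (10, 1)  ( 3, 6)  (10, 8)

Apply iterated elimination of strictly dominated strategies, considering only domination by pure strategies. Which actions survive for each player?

IESDS → P1:{B,E} P2:{S,T}

P1 drop C (E beats it: P:11>9 Q:6>5 R:10>7 S:3>2 T:10>4)
P1 drop D (B beats it: P:9>2 Q:9>6 R:2>0 S:5>1 T:9>2)
P2 drop P (T beats it: A:9>7 B:9>1 E:8>5)
P2 drop Q (S beats it: A:3>2 B:11>2 E:6>4)
P1 drop A (E beats it: R:10>8 S:3>1 T:10>7)
P2 drop R (S beats it: B:11>4 E:6>1)
P1→{B,E} P2→{S,T}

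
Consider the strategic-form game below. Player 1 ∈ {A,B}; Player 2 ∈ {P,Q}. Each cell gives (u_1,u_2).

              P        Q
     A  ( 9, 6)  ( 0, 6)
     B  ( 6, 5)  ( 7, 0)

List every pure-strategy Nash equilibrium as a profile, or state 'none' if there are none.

(A,P): NE
(A,Q): not NE [P1→B gives 7>0]
(B,P): not NE [P1→A gives 9>6]
(B,Q): not NE [P2→P gives 5>0]

NE set: (A,P)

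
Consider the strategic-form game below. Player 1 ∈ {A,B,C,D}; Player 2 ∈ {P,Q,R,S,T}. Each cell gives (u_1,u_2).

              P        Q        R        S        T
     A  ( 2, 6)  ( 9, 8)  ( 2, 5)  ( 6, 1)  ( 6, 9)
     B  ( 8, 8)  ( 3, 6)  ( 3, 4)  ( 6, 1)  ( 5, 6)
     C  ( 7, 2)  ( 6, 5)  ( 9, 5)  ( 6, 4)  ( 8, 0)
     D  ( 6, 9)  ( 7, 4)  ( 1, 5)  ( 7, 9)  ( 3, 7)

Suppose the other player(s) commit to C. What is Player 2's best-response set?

P2 best: {Q,R}

u_2(P vs C) = 2
u_2(Q vs C) = 5
u_2(R vs C) = 5
u_2(S vs C) = 4
u_2(T vs C) = 0
max payoff 5 at {Q,R}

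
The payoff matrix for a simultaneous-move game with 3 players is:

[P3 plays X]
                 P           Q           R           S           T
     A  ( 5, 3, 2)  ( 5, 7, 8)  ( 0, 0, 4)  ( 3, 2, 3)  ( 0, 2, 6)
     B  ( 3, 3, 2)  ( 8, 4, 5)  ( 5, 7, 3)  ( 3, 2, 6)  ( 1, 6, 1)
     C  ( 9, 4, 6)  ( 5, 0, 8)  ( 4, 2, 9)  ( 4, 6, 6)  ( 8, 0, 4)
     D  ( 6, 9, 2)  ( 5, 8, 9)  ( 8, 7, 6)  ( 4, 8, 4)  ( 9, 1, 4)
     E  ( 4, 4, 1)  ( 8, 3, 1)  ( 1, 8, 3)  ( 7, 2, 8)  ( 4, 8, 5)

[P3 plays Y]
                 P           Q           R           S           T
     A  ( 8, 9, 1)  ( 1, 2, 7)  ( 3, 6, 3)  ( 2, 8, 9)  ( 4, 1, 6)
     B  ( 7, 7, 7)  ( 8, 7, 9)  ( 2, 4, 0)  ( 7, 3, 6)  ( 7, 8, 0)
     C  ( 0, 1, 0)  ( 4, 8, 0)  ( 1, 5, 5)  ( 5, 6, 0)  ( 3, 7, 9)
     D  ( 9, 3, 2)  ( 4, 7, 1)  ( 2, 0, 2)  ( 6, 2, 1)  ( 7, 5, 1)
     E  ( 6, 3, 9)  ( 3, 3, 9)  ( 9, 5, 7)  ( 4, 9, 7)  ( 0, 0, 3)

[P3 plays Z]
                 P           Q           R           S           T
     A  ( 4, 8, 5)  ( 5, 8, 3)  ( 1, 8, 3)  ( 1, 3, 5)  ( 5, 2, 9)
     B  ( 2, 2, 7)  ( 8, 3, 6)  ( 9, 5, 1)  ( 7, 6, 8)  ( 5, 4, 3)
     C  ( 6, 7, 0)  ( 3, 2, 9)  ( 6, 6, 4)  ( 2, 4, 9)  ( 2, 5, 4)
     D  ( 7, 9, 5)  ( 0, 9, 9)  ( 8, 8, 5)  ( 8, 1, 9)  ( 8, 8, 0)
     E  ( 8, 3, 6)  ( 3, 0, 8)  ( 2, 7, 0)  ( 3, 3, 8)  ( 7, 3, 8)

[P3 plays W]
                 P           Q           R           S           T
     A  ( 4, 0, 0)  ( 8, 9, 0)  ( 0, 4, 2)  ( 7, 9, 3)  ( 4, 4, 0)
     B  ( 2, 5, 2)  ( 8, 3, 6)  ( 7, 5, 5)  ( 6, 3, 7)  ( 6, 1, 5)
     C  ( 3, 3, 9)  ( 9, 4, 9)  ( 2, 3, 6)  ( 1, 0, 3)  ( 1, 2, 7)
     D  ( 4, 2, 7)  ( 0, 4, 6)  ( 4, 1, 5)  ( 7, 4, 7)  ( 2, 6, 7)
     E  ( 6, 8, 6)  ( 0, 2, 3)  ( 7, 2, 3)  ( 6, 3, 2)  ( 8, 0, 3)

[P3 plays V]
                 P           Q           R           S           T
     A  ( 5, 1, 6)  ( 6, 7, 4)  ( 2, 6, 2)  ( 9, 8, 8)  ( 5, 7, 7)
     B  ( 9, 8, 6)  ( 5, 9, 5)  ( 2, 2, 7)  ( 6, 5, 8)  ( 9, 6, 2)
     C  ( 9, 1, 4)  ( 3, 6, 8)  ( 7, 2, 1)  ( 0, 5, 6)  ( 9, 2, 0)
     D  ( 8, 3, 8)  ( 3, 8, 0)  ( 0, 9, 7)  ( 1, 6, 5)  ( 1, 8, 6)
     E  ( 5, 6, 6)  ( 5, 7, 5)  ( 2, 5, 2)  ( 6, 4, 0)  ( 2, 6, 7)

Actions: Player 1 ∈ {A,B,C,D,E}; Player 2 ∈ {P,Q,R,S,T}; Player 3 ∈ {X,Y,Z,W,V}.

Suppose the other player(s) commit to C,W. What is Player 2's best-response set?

P2 best: {Q}

u_2(P vs C,W) = 3
u_2(Q vs C,W) = 4
u_2(R vs C,W) = 3
u_2(S vs C,W) = 0
u_2(T vs C,W) = 2
max payoff 4 at {Q}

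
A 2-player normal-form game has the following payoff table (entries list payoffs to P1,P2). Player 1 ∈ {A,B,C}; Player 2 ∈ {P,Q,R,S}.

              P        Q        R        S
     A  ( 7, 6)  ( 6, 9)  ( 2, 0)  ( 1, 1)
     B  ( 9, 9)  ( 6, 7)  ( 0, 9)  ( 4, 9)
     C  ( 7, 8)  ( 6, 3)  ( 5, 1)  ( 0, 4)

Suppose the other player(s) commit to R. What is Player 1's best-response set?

u_1(A vs R) = 2
u_1(B vs R) = 0
u_1(C vs R) = 5
max payoff 5 at {C}

argmax u_1 = {C}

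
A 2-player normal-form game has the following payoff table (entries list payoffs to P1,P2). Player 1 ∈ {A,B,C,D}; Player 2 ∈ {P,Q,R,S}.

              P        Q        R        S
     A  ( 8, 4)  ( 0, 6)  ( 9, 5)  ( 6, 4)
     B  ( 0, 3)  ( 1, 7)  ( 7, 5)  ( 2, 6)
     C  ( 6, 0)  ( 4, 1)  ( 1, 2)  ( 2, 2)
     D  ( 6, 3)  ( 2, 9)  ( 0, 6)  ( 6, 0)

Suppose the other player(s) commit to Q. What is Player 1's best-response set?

u_1(A vs Q) = 0
u_1(B vs Q) = 1
u_1(C vs Q) = 4
u_1(D vs Q) = 2
max payoff 4 at {C}

P1 best: {C}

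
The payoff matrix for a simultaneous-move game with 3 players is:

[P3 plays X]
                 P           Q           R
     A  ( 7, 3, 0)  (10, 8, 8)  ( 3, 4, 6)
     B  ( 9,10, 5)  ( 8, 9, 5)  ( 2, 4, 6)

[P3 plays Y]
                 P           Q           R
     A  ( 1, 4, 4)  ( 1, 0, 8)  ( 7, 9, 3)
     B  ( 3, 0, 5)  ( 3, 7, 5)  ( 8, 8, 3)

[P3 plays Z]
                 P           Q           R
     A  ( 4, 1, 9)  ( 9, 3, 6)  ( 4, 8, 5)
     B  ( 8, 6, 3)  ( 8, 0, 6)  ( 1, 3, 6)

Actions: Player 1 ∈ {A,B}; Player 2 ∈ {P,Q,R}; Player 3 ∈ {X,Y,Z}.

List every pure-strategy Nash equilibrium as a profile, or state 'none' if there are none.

PSNE = {(A,Q,X), (B,P,X)}

(A,P,X): not NE [P1→B gives 9>7; P2→Q gives 8>3; P3→Z gives 9>0]
(A,P,Y): not NE [P1→B gives 3>1; P2→R gives 9>4; P3→Z gives 9>4]
(A,P,Z): not NE [P1→B gives 8>4; P2→R gives 8>1]
(A,Q,X): NE
(A,Q,Y): not NE [P1→B gives 3>1; P2→R gives 9>0]
(A,Q,Z): not NE [P2→R gives 8>3; P3→Y gives 8>6]
(A,R,X): not NE [P2→Q gives 8>4]
(A,R,Y): not NE [P1→B gives 8>7; P3→X gives 6>3]
(A,R,Z): not NE [P3→X gives 6>5]
(B,P,X): NE
(B,P,Y): not NE [P2→R gives 8>0]
(B,P,Z): not NE [P3→Y gives 5>3]
(B,Q,X): not NE [P1→A gives 10>8; P2→P gives 10>9; P3→Z gives 6>5]
(B,Q,Y): not NE [P2→R gives 8>7; P3→Z gives 6>5]
(B,Q,Z): not NE [P1→A gives 9>8; P2→P gives 6>0]
(B,R,X): not NE [P1→A gives 3>2; P2→P gives 10>4]
(B,R,Y): not NE [P3→Z gives 6>3]
(B,R,Z): not NE [P1→A gives 4>1; P2→P gives 6>3]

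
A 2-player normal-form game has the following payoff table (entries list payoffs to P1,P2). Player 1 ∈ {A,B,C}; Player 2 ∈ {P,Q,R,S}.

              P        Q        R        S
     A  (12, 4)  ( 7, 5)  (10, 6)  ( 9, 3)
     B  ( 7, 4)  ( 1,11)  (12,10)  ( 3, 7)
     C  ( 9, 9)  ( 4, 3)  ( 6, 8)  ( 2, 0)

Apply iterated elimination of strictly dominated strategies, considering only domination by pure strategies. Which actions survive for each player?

P1 drop C (A beats it: P:12>9 Q:7>4 R:10>6 S:9>2)
P2 drop P (Q beats it: A:5>4 B:11>4)
P2 drop S (Q beats it: A:5>3 B:11>7)
P1→{A,B} P2→{Q,R}

IESDS → P1:{A,B} P2:{Q,R}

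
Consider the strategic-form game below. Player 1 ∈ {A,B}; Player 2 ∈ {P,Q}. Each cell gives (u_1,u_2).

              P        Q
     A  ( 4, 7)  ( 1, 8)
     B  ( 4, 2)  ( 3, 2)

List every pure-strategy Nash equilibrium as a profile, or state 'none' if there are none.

(A,P): not NE [P2→Q gives 8>7]
(A,Q): not NE [P1→B gives 3>1]
(B,P): NE
(B,Q): NE

PSNE = {(B,P), (B,Q)}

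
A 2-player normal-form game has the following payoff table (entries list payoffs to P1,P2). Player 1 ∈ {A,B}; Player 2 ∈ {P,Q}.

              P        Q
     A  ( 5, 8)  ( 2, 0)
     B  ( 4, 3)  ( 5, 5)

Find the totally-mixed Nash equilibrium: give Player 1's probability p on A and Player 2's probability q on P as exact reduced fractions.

P1 mixes 1/5 on A; P2 mixes 3/4 on P

P1 indiff ⇒ q·5+(1-q)·2 = q·4+(1-q)·5 ⇒ q(1) = (1-q)(3) ⇒ q = 3/4
P2 indiff ⇒ p·8+(1-p)·3 = p·0+(1-p)·5 ⇒ p(8) = (1-p)(2) ⇒ p = 1/5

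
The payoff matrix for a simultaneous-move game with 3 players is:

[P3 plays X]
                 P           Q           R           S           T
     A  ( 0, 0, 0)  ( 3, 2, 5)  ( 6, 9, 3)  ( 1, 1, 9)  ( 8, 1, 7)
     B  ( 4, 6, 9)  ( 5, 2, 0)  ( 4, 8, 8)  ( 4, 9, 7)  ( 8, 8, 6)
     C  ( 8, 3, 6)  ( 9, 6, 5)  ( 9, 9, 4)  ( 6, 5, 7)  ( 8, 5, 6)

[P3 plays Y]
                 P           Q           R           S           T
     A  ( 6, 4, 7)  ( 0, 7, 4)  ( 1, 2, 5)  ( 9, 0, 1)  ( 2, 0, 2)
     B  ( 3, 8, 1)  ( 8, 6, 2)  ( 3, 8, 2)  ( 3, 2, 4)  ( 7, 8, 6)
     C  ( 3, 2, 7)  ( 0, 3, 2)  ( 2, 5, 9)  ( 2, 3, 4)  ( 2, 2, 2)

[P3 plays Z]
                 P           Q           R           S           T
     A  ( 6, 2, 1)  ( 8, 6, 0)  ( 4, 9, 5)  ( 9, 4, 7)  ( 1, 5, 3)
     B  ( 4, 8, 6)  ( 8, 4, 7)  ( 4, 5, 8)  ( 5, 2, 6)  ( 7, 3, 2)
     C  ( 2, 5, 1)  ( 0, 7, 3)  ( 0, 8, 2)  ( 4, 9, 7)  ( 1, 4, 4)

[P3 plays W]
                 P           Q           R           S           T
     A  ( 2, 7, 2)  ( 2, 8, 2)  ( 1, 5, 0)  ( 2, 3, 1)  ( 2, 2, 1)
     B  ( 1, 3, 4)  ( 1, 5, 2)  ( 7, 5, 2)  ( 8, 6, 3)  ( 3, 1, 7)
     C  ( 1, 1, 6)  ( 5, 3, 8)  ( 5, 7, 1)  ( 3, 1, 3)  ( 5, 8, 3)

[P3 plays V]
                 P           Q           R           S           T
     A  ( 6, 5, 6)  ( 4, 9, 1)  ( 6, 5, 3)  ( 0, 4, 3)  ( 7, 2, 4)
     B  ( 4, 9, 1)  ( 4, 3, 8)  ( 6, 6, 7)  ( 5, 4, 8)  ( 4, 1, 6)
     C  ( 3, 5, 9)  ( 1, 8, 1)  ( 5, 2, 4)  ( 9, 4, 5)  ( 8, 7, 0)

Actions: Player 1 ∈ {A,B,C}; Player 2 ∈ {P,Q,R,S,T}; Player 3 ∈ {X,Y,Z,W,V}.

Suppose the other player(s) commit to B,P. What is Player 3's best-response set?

BR_3 = {X}

u_3(X vs B,P) = 9
u_3(Y vs B,P) = 1
u_3(Z vs B,P) = 6
u_3(W vs B,P) = 4
u_3(V vs B,P) = 1
max payoff 9 at {X}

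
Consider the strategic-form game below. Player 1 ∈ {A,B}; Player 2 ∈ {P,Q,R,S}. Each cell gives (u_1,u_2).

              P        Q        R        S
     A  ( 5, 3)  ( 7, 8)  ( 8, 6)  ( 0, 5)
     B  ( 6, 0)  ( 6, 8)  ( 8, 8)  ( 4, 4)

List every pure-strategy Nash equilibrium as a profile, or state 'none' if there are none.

NE set: (A,Q), (B,R)

(A,P): not NE [P1→B gives 6>5; P2→Q gives 8>3]
(A,Q): NE
(A,R): not NE [P2→Q gives 8>6]
(A,S): not NE [P1→B gives 4>0; P2→Q gives 8>5]
(B,P): not NE [P2→R gives 8>0]
(B,Q): not NE [P1→A gives 7>6]
(B,R): NE
(B,S): not NE [P2→R gives 8>4]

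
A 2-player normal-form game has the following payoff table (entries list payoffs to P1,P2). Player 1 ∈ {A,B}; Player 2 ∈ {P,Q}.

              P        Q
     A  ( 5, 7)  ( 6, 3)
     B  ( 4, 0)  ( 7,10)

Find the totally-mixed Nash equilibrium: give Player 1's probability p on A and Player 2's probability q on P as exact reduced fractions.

P1 mixes 5/7 on A; P2 mixes 1/2 on P

P1 indiff ⇒ q·5+(1-q)·6 = q·4+(1-q)·7 ⇒ q(1) = (1-q)(1) ⇒ q = 1/2
P2 indiff ⇒ p·7+(1-p)·0 = p·3+(1-p)·10 ⇒ p(4) = (1-p)(10) ⇒ p = 5/7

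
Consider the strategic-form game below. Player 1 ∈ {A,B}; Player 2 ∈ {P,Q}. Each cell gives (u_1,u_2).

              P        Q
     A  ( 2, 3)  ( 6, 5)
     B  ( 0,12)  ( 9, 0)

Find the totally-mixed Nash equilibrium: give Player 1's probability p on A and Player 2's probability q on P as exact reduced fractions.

P1 indiff ⇒ q·2+(1-q)·6 = q·0+(1-q)·9 ⇒ q(2) = (1-q)(3) ⇒ q = 3/5
P2 indiff ⇒ p·3+(1-p)·12 = p·5+(1-p)·0 ⇒ p(-2) = (1-p)(-12) ⇒ p = 6/7

p=6/7, q=3/5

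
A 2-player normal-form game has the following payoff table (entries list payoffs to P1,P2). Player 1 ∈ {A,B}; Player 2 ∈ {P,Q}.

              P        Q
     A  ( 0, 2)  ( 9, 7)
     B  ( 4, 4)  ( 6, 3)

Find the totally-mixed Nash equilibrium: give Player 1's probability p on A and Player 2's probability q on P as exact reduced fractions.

p=1/6, q=3/7

P1 indiff ⇒ q·0+(1-q)·9 = q·4+(1-q)·6 ⇒ q(-4) = (1-q)(-3) ⇒ q = 3/7
P2 indiff ⇒ p·2+(1-p)·4 = p·7+(1-p)·3 ⇒ p(-5) = (1-p)(-1) ⇒ p = 1/6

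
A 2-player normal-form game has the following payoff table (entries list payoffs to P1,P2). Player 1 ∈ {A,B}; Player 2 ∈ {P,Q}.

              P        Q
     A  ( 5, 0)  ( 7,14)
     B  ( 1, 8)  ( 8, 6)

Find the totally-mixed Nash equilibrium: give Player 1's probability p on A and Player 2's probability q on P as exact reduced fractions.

P1 indiff ⇒ q·5+(1-q)·7 = q·1+(1-q)·8 ⇒ q(4) = (1-q)(1) ⇒ q = 1/5
P2 indiff ⇒ p·0+(1-p)·8 = p·14+(1-p)·6 ⇒ p(-14) = (1-p)(-2) ⇒ p = 1/8

p=1/8, q=1/5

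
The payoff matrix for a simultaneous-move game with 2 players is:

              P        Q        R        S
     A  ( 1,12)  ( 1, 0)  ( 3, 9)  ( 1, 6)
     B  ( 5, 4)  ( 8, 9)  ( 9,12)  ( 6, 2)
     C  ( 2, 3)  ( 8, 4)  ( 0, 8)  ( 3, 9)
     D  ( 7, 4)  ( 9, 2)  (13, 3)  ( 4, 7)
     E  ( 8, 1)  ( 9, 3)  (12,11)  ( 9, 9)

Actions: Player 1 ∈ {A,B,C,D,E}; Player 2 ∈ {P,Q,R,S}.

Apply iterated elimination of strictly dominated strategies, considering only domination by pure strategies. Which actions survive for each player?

Remaining: P1:{D,E} P2:{R,S}

P1 drop A (B beats it: P:5>1 Q:8>1 R:9>3 S:6>1)
P1 drop B (E beats it: P:8>5 Q:9>8 R:12>9 S:9>6)
P1 drop C (D beats it: P:7>2 Q:9>8 R:13>0 S:4>3)
P2 drop P (S beats it: D:7>4 E:9>1)
P2 drop Q (R beats it: D:3>2 E:11>3)
P1→{D,E} P2→{R,S}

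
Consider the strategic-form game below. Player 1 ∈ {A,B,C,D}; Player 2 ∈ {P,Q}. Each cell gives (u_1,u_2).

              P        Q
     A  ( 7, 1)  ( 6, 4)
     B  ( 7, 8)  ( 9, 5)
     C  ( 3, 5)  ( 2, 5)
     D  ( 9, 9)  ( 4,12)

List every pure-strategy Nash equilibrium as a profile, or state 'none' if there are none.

Equilibria: none

(A,P): not NE [P1→D gives 9>7; P2→Q gives 4>1]
(A,Q): not NE [P1→B gives 9>6]
(B,P): not NE [P1→D gives 9>7]
(B,Q): not NE [P2→P gives 8>5]
(C,P): not NE [P1→D gives 9>3]
(C,Q): not NE [P1→B gives 9>2]
(D,P): not NE [P2→Q gives 12>9]
(D,Q): not NE [P1→B gives 9>4]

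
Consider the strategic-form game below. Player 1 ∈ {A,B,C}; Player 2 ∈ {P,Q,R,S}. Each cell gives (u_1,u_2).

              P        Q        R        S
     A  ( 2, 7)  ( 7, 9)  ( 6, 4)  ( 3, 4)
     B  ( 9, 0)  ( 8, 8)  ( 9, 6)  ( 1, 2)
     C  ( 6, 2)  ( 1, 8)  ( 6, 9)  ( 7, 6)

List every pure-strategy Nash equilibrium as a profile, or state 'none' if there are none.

(A,P): not NE [P1→B gives 9>2; P2→Q gives 9>7]
(A,Q): not NE [P1→B gives 8>7]
(A,R): not NE [P1→B gives 9>6; P2→Q gives 9>4]
(A,S): not NE [P1→C gives 7>3; P2→Q gives 9>4]
(B,P): not NE [P2→Q gives 8>0]
(B,Q): NE
(B,R): not NE [P2→Q gives 8>6]
(B,S): not NE [P1→C gives 7>1; P2→Q gives 8>2]
(C,P): not NE [P1→B gives 9>6; P2→R gives 9>2]
(C,Q): not NE [P1→B gives 8>1; P2→R gives 9>8]
(C,R): not NE [P1→B gives 9>6]
(C,S): not NE [P2→R gives 9>6]

PSNE = {(B,Q)}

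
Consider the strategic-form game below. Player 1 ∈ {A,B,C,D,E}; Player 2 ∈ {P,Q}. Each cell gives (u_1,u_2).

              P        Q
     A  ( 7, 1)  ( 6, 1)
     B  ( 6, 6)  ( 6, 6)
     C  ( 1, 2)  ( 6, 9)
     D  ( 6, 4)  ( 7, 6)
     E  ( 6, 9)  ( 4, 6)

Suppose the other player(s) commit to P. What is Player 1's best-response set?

u_1(A vs P) = 7
u_1(B vs P) = 6
u_1(C vs P) = 1
u_1(D vs P) = 6
u_1(E vs P) = 6
max payoff 7 at {A}

argmax u_1 = {A}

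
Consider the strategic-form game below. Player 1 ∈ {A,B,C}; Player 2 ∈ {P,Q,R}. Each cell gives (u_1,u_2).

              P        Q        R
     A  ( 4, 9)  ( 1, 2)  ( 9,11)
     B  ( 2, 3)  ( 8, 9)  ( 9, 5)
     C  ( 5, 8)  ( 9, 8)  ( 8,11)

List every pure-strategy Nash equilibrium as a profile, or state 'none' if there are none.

(A,P): not NE [P1→C gives 5>4; P2→R gives 11>9]
(A,Q): not NE [P1→C gives 9>1; P2→R gives 11>2]
(A,R): NE
(B,P): not NE [P1→C gives 5>2; P2→Q gives 9>3]
(B,Q): not NE [P1→C gives 9>8]
(B,R): not NE [P2→Q gives 9>5]
(C,P): not NE [P2→R gives 11>8]
(C,Q): not NE [P2→R gives 11>8]
(C,R): not NE [P1→B gives 9>8]

PSNE = {(A,R)}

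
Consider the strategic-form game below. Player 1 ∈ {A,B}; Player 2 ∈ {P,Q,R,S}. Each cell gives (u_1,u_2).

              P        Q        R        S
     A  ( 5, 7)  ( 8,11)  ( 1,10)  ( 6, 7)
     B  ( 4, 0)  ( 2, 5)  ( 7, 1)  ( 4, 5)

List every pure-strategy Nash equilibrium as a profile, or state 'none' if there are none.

(A,P): not NE [P2→Q gives 11>7]
(A,Q): NE
(A,R): not NE [P1→B gives 7>1; P2→Q gives 11>10]
(A,S): not NE [P2→Q gives 11>7]
(B,P): not NE [P1→A gives 5>4; P2→S gives 5>0]
(B,Q): not NE [P1→A gives 8>2]
(B,R): not NE [P2→S gives 5>1]
(B,S): not NE [P1→A gives 6>4]

Nash profiles: (A,Q)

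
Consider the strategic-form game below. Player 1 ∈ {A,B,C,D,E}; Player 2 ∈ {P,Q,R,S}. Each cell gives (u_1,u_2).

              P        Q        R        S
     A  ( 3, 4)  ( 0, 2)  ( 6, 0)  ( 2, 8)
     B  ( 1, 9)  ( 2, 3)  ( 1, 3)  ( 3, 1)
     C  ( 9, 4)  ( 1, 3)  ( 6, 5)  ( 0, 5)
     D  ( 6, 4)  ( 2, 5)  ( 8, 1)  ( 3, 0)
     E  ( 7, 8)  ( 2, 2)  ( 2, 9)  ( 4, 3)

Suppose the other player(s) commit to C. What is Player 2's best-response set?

u_2(P vs C) = 4
u_2(Q vs C) = 3
u_2(R vs C) = 5
u_2(S vs C) = 5
max payoff 5 at {R,S}

argmax u_2 = {R,S}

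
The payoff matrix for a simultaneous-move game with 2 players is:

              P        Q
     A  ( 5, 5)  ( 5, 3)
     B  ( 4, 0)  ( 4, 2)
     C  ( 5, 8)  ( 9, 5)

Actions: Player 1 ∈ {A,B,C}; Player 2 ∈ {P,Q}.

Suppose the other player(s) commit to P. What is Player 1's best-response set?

u_1(A vs P) = 5
u_1(B vs P) = 4
u_1(C vs P) = 5
max payoff 5 at {A,C}

argmax u_1 = {A,C}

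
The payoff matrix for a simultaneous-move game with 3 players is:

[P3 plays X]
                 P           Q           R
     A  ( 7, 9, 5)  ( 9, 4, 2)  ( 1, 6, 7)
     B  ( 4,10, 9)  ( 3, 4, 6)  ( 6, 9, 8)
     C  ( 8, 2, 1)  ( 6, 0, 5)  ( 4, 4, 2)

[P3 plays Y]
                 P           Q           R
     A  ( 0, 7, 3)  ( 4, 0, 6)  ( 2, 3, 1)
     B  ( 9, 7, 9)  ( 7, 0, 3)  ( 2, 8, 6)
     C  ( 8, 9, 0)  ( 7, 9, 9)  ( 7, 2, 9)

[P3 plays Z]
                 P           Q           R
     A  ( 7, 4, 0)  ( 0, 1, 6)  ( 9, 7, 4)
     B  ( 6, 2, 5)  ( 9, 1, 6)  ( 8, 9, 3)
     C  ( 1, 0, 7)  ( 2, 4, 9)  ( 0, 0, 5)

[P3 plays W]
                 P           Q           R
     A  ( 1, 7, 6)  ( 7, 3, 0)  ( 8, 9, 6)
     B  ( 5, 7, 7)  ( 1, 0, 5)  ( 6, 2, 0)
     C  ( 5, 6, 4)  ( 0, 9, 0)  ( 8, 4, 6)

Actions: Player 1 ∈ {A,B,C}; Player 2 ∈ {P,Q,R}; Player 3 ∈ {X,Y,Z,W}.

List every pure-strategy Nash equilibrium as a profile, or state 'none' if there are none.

(A,P,X): not NE [P1→C gives 8>7; P3→W gives 6>5]
(A,P,Y): not NE [P1→B gives 9>0; P3→W gives 6>3]
(A,P,Z): not NE [P2→R gives 7>4; P3→W gives 6>0]
(A,P,W): not NE [P1→C gives 5>1; P2→R gives 9>7]
(A,Q,X): not NE [P2→P gives 9>4; P3→Z gives 6>2]
(A,Q,Y): not NE [P1→C gives 7>4; P2→P gives 7>0]
(A,Q,Z): not NE [P1→B gives 9>0; P2→R gives 7>1]
(A,Q,W): not NE [P2→R gives 9>3; P3→Z gives 6>0]
(A,R,X): not NE [P1→B gives 6>1; P2→P gives 9>6]
(A,R,Y): not NE [P1→C gives 7>2; P2→P gives 7>3; P3→X gives 7>1]
(A,R,Z): not NE [P3→X gives 7>4]
(A,R,W): not NE [P3→X gives 7>6]
(B,P,X): not NE [P1→C gives 8>4]
(B,P,Y): not NE [P2→R gives 8>7]
(B,P,Z): not NE [P1→A gives 7>6; P2→R gives 9>2; P3→Y gives 9>5]
(B,P,W): not NE [P3→Y gives 9>7]
(B,Q,X): not NE [P1→A gives 9>3; P2→P gives 10>4]
(B,Q,Y): not NE [P2→R gives 8>0; P3→Z gives 6>3]
(B,Q,Z): not NE [P2→R gives 9>1]
(B,Q,W): not NE [P1→A gives 7>1; P2→P gives 7>0; P3→Z gives 6>5]
(B,R,X): not NE [P2→P gives 10>9]
(B,R,Y): not NE [P1→C gives 7>2; P3→X gives 8>6]
(B,R,Z): not NE [P1→A gives 9>8; P3→X gives 8>3]
(B,R,W): not NE [P1→C gives 8>6; P2→P gives 7>2; P3→X gives 8>0]
(C,P,X): not NE [P2→R gives 4>2; P3→Z gives 7>1]
(C,P,Y): not NE [P1→B gives 9>8; P3→Z gives 7>0]
(C,P,Z): not NE [P1→A gives 7>1; P2→Q gives 4>0]
(C,P,W): not NE [P2→Q gives 9>6; P3→Z gives 7>4]
(C,Q,X): not NE [P1→A gives 9>6; P2→R gives 4>0; P3→Z gives 9>5]
(C,Q,Y): NE
(C,Q,Z): not NE [P1→B gives 9>2]
(C,Q,W): not NE [P1→A gives 7>0; P3→Z gives 9>0]
(C,R,X): not NE [P1→B gives 6>4; P3→Y gives 9>2]
(C,R,Y): not NE [P2→Q gives 9>2]
(C,R,Z): not NE [P1→A gives 9>0; P2→Q gives 4>0; P3→Y gives 9>5]
(C,R,W): not NE [P2→Q gives 9>4; P3→Y gives 9>6]

Nash profiles: (C,Q,Y)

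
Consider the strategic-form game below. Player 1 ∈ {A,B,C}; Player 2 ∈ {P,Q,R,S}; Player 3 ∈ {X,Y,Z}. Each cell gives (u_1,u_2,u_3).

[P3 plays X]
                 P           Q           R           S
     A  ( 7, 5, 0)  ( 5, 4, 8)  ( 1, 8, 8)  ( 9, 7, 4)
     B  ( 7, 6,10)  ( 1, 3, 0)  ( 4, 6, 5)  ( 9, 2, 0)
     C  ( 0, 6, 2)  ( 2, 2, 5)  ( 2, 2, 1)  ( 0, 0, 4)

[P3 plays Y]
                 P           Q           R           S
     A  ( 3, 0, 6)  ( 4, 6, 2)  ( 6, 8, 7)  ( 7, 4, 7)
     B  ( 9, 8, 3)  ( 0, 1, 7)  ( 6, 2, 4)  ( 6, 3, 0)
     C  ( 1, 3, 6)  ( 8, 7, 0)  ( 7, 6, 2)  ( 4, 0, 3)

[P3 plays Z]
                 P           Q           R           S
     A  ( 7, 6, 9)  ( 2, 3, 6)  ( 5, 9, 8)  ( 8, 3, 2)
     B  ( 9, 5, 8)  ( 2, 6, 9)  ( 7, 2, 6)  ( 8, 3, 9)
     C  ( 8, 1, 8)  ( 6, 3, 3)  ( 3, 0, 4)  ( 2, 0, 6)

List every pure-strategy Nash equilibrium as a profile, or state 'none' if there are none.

Nash profiles: (B,P,X)

(A,P,X): not NE [P2→R gives 8>5; P3→Z gives 9>0]
(A,P,Y): not NE [P1→B gives 9>3; P2→R gives 8>0; P3→Z gives 9>6]
(A,P,Z): not NE [P1→B gives 9>7; P2→R gives 9>6]
(A,Q,X): not NE [P2→R gives 8>4]
(A,Q,Y): not NE [P1→C gives 8>4; P2→R gives 8>6; P3→X gives 8>2]
(A,Q,Z): not NE [P1→C gives 6>2; P2→R gives 9>3; P3→X gives 8>6]
(A,R,X): not NE [P1→B gives 4>1]
(A,R,Y): not NE [P1→C gives 7>6; P3→Z gives 8>7]
(A,R,Z): not NE [P1→B gives 7>5]
(A,S,X): not NE [P2→R gives 8>7; P3→Y gives 7>4]
(A,S,Y): not NE [P2→R gives 8>4]
(A,S,Z): not NE [P2→R gives 9>3; P3→Y gives 7>2]
(B,P,X): NE
(B,P,Y): not NE [P3→X gives 10>3]
(B,P,Z): not NE [P2→Q gives 6>5; P3→X gives 10>8]
(B,Q,X): not NE [P1→A gives 5>1; P2→R gives 6>3; P3→Z gives 9>0]
(B,Q,Y): not NE [P1→C gives 8>0; P2→P gives 8>1; P3→Z gives 9>7]
(B,Q,Z): not NE [P1→C gives 6>2]
(B,R,X): not NE [P3→Z gives 6>5]
(B,R,Y): not NE [P1→C gives 7>6; P2→P gives 8>2; P3→Z gives 6>4]
(B,R,Z): not NE [P2→Q gives 6>2]
(B,S,X): not NE [P2→R gives 6>2; P3→Z gives 9>0]
(B,S,Y): not NE [P1→A gives 7>6; P2→P gives 8>3; P3→Z gives 9>0]
(B,S,Z): not NE [P2→Q gives 6>3]
(C,P,X): not NE [P1→B gives 7>0; P3→Z gives 8>2]
(C,P,Y): not NE [P1→B gives 9>1; P2→Q gives 7>3; P3→Z gives 8>6]
(C,P,Z): not NE [P1→B gives 9>8; P2→Q gives 3>1]
(C,Q,X): not NE [P1→A gives 5>2; P2→P gives 6>2]
(C,Q,Y): not NE [P3→X gives 5>0]
(C,Q,Z): not NE [P3→X gives 5>3]
(C,R,X): not NE [P1→B gives 4>2; P2→P gives 6>2; P3→Z gives 4>1]
(C,R,Y): not NE [P2→Q gives 7>6; P3→Z gives 4>2]
(C,R,Z): not NE [P1→B gives 7>3; P2→Q gives 3>0]
(C,S,X): not NE [P1→B gives 9>0; P2→P gives 6>0; P3→Z gives 6>4]
(C,S,Y): not NE [P1→A gives 7>4; P2→Q gives 7>0; P3→Z gives 6>3]
(C,S,Z): not NE [P1→B gives 8>2; P2→Q gives 3>0]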